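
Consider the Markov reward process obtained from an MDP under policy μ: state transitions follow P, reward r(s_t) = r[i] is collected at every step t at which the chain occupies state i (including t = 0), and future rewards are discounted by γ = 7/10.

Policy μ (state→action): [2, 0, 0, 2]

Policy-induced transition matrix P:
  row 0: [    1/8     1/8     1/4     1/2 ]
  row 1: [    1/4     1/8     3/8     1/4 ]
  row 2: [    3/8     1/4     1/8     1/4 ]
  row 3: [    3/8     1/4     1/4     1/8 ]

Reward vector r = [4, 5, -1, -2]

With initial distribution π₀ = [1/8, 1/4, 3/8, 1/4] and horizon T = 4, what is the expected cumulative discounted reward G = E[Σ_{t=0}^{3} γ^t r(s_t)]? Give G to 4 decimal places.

t=0: π = [0.1250, 0.2500, 0.3750, 0.2500], E[r] = 0.8750, γ^t·E[r] = 0.875000, running G = 0.875000
t=1: π = [0.3125, 0.2031, 0.2344, 0.2500], E[r] = 1.5313, γ^t·E[r] = 1.071875, running G = 1.946875
t=2: π = [0.2715, 0.1855, 0.2461, 0.2969], E[r] = 1.1738, γ^t·E[r] = 0.575176, running G = 2.522051
t=3: π = [0.2839, 0.1929, 0.2424, 0.2808], E[r] = 1.2961, γ^t·E[r] = 0.444577, running G = 2.966628

G = 2.9666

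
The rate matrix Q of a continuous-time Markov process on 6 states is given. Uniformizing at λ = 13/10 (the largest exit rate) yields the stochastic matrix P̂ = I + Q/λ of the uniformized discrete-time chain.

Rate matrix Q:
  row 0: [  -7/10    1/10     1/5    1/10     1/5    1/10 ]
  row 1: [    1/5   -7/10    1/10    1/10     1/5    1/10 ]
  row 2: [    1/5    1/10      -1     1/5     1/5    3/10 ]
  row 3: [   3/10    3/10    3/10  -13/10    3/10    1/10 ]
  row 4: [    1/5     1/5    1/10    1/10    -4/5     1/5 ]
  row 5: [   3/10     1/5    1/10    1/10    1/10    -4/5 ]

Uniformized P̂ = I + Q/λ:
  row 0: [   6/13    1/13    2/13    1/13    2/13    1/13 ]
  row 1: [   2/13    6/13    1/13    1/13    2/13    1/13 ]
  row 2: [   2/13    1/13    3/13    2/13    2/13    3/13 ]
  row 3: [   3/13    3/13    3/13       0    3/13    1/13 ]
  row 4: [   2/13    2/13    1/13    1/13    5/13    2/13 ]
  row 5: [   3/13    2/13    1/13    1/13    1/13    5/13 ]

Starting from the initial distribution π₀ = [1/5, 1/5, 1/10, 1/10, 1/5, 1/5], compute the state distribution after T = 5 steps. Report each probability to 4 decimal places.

t=0: π = [0.2000, 0.2000, 0.1000, 0.1000, 0.2000, 0.2000]
t=1: π = [0.2385, 0.2000, 0.1231, 0.0769, 0.1923, 0.1692]
t=2: π = [0.2462, 0.1935, 0.1260, 0.0805, 0.1911, 0.1627]
t=3: π = [0.2483, 0.1909, 0.1276, 0.0804, 0.1916, 0.1611]
t=4: π = [0.2488, 0.1899, 0.1280, 0.0806, 0.1919, 0.1609]
t=5: π = [0.2490, 0.1895, 0.1282, 0.0806, 0.1919, 0.1609]

π = [0.2490, 0.1895, 0.1282, 0.0806, 0.1919, 0.1609]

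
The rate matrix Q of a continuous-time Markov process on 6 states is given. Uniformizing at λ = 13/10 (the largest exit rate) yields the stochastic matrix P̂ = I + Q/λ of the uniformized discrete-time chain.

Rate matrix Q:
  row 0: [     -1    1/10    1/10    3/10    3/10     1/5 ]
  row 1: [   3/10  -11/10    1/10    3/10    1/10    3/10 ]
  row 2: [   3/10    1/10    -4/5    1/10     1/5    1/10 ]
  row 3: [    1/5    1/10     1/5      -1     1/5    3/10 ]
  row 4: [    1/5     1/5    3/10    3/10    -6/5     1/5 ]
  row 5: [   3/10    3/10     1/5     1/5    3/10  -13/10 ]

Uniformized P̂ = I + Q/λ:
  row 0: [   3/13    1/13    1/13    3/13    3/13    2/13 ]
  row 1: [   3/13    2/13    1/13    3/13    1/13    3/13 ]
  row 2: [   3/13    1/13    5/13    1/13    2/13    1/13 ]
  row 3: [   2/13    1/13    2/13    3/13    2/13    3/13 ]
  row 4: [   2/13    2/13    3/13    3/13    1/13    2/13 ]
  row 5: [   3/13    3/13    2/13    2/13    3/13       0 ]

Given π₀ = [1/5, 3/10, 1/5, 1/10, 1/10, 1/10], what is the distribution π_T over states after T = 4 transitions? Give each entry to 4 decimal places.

t=0: π = [0.2000, 0.3000, 0.2000, 0.1000, 0.1000, 0.1000]
t=1: π = [0.2154, 0.1231, 0.1692, 0.1923, 0.1462, 0.1538]
t=2: π = [0.2047, 0.1213, 0.1781, 0.1929, 0.1615, 0.1414]
t=3: π = [0.2035, 0.1204, 0.1823, 0.1925, 0.1587, 0.1426]
t=4: π = [0.2038, 0.1203, 0.1832, 0.1918, 0.1590, 0.1420]

π = [0.2038, 0.1203, 0.1832, 0.1918, 0.1590, 0.1420]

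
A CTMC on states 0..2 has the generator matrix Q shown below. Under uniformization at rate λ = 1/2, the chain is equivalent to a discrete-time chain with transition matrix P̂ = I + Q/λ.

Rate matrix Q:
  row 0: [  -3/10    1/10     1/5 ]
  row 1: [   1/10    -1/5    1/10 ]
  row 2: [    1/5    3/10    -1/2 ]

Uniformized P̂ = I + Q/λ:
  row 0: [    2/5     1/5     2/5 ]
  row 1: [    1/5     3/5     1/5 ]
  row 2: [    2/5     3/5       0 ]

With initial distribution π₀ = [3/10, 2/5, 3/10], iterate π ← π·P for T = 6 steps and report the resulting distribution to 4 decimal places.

t=0: π = [0.3000, 0.4000, 0.3000]
t=1: π = [0.3200, 0.4800, 0.2000]
t=2: π = [0.3040, 0.4720, 0.2240]
t=3: π = [0.3056, 0.4784, 0.2160]
t=4: π = [0.3043, 0.4778, 0.2179]
t=5: π = [0.3044, 0.4783, 0.2173]
t=6: π = [0.3043, 0.4782, 0.2174]

π = [0.3043, 0.4782, 0.2174]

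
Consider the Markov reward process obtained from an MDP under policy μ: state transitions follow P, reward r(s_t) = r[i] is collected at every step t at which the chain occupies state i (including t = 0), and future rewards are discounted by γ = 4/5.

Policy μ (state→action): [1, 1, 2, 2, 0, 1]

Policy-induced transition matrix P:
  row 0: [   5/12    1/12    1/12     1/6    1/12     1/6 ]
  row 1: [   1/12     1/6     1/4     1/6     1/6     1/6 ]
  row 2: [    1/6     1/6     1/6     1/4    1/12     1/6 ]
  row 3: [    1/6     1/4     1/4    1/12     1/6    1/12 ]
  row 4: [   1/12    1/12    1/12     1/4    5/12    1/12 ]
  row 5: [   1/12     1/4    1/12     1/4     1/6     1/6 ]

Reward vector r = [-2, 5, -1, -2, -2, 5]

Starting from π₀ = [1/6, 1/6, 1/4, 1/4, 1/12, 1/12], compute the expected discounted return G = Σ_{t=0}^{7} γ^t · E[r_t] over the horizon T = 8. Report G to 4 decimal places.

t=0: π = [0.1667, 0.1667, 0.2500, 0.2500, 0.0833, 0.0833], E[r] = 0.0000, γ^t·E[r] = 0.000000, running G = 0.000000
t=1: π = [0.1806, 0.1736, 0.1736, 0.1806, 0.1528, 0.1389], E[r] = 0.3611, γ^t·E[r] = 0.288889, running G = 0.288889
t=2: π = [0.1730, 0.1655, 0.1568, 0.1904, 0.1753, 0.1389], E[r] = 0.2876, γ^t·E[r] = 0.184074, running G = 0.472963
t=3: π = [0.1699, 0.1651, 0.1557, 0.1901, 0.1830, 0.1362], E[r] = 0.2646, γ^t·E[r] = 0.135457, running G = 0.608420
t=4: π = [0.1688, 0.1644, 0.1555, 0.1904, 0.1853, 0.1356], E[r] = 0.2556, γ^t·E[r] = 0.104703, running G = 0.713123
t=5: π = [0.1684, 0.1643, 0.1554, 0.1905, 0.1860, 0.1354], E[r] = 0.2532, γ^t·E[r] = 0.082977, running G = 0.796100
t=6: π = [0.1683, 0.1643, 0.1554, 0.1905, 0.1862, 0.1353], E[r] = 0.2525, γ^t·E[r] = 0.066195, running G = 0.862294
t=7: π = [0.1683, 0.1643, 0.1554, 0.1905, 0.1862, 0.1353], E[r] = 0.2523, γ^t·E[r] = 0.052912, running G = 0.915206

G = 0.9152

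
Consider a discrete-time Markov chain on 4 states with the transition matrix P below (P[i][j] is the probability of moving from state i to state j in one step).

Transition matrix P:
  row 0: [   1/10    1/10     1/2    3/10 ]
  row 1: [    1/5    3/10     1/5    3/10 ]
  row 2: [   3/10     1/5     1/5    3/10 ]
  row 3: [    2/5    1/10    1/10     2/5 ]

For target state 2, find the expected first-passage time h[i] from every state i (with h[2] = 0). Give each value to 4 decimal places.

First-step conditioning: h[2] = 0; for i ≠ 2, h[i] = 1 + Σ_k P[i][k]·h[k].
  h[0] = 1 + 1/10·h[0] + 1/10·h[1] + 3/10·h[3]
  h[1] = 1 + 1/5·h[0] + 3/10·h[1] + 3/10·h[3]
  h[3] = 1 + 2/5·h[0] + 1/10·h[1] + 2/5·h[3]
Solving the 3×3 linear system over states ≠ 2 gives exactly h = [240/79, 330/79, 0, 1040/237] (h[2] = 0 is the target).

h = [3.0380, 4.1772, 0.0000, 4.3882]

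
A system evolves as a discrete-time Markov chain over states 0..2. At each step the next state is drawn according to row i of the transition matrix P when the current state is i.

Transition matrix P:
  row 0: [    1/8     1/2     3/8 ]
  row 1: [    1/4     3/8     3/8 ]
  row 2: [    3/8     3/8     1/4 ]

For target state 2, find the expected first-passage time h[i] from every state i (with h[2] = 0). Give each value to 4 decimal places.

First-step conditioning: h[2] = 0; for i ≠ 2, h[i] = 1 + Σ_k P[i][k]·h[k].
  h[0] = 1 + 1/8·h[0] + 1/2·h[1]
  h[1] = 1 + 1/4·h[0] + 3/8·h[1]
Solving the 2×2 linear system over states ≠ 2 gives exactly h = [8/3, 8/3, 0] (h[2] = 0 is the target).

h = [2.6667, 2.6667, 0.0000]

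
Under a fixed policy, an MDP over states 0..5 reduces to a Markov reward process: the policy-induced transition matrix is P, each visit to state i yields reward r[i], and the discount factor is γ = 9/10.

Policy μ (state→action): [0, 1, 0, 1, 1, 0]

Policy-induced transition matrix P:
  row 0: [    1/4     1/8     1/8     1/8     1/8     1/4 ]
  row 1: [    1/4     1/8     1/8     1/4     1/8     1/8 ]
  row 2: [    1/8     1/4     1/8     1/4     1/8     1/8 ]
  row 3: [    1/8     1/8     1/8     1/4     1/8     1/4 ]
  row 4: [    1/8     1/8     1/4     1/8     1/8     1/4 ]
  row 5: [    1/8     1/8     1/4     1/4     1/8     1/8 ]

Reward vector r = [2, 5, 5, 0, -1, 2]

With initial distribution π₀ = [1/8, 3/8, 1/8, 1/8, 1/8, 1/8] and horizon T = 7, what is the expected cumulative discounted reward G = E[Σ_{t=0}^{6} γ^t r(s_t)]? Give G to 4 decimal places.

t=0: π = [0.1250, 0.3750, 0.1250, 0.1250, 0.1250, 0.1250], E[r] = 2.8750, γ^t·E[r] = 2.875000, running G = 2.875000
t=1: π = [0.1875, 0.1406, 0.1563, 0.2188, 0.1250, 0.1719], E[r] = 2.0781, γ^t·E[r] = 1.870313, running G = 4.745313
t=2: π = [0.1660, 0.1445, 0.1621, 0.2109, 0.1250, 0.1914], E[r] = 2.1230, γ^t·E[r] = 1.719668, running G = 6.464980
t=3: π = [0.1638, 0.1453, 0.1646, 0.2136, 0.1250, 0.1877], E[r] = 2.1272, γ^t·E[r] = 1.550727, running G = 8.015707
t=4: π = [0.1636, 0.1456, 0.1641, 0.2139, 0.1250, 0.1878], E[r] = 2.1262, γ^t·E[r] = 1.394993, running G = 9.410701
t=5: π = [0.1637, 0.1455, 0.1641, 0.2139, 0.1250, 0.1878], E[r] = 2.1260, γ^t·E[r] = 1.255379, running G = 10.666080
t=6: π = [0.1636, 0.1455, 0.1641, 0.2139, 0.1250, 0.1878], E[r] = 2.1260, γ^t·E[r] = 1.129847, running G = 11.795927

G = 11.7959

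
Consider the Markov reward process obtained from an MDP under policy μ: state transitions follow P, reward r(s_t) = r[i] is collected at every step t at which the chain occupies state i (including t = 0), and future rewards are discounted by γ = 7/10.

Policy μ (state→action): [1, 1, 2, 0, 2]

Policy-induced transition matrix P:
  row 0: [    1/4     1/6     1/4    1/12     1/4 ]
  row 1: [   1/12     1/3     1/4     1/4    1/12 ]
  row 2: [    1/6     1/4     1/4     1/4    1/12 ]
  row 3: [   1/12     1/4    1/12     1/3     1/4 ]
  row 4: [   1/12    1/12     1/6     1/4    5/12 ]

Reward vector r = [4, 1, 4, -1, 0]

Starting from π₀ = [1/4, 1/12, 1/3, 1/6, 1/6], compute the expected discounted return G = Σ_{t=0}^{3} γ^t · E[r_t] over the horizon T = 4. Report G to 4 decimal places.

G = 4.2897

t=0: π = [0.2500, 0.0833, 0.3333, 0.1667, 0.1667], E[r] = 2.2500, γ^t·E[r] = 2.250000, running G = 2.250000
t=1: π = [0.1528, 0.2083, 0.2083, 0.2222, 0.2083], E[r] = 1.4306, γ^t·E[r] = 1.001389, running G = 3.251389
t=2: π = [0.1262, 0.2199, 0.1956, 0.2431, 0.2153], E[r] = 1.2639, γ^t·E[r] = 0.619306, running G = 3.870694
t=3: π = [0.1207, 0.2219, 0.1916, 0.2492, 0.2166], E[r] = 1.2215, γ^t·E[r] = 0.418991, running G = 4.289685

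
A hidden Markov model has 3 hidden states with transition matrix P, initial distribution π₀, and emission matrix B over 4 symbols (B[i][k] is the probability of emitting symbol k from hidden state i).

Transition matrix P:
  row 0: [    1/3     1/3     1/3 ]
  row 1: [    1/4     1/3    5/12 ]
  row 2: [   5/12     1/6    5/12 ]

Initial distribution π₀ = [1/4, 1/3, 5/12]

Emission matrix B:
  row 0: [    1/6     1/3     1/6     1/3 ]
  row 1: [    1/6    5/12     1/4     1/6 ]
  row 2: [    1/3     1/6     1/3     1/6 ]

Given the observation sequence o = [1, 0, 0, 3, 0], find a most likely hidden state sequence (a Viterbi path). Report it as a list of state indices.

t=0: δ = [8.333e-02, 1.389e-01, 6.944e-02]  (obs o_0=1)
t=1: δ = [5.787e-03, 7.716e-03, 1.929e-02]  ψ = [1, 1, 1]  (obs o_1=0)
t=2: δ = [1.340e-03, 5.358e-04, 2.679e-03]  ψ = [2, 2, 2]  (obs o_2=0)
t=3: δ = [3.721e-04, 7.442e-05, 1.861e-04]  ψ = [2, 0, 2]  (obs o_3=3)
t=4: δ = [2.067e-05, 2.067e-05, 4.135e-05]  ψ = [0, 0, 0]  (obs o_4=0)
backtrack: best end state = 2; path = [1, 2, 2, 0, 2]

path = [1, 2, 2, 0, 2]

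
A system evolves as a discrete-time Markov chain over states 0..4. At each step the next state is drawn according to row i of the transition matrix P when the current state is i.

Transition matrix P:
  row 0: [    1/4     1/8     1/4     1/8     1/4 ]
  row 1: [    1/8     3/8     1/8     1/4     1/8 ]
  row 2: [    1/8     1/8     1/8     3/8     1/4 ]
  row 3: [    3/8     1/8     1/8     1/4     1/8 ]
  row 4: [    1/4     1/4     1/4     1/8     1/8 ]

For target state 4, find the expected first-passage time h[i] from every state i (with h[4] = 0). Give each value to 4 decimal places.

First-step conditioning: h[4] = 0; for i ≠ 4, h[i] = 1 + Σ_k P[i][k]·h[k].
  h[0] = 1 + 1/4·h[0] + 1/8·h[1] + 1/4·h[2] + 1/8·h[3]
  h[1] = 1 + 1/8·h[0] + 3/8·h[1] + 1/8·h[2] + 1/4·h[3]
  h[2] = 1 + 1/8·h[0] + 1/8·h[1] + 1/8·h[2] + 3/8·h[3]
  h[3] = 1 + 3/8·h[0] + 1/8·h[1] + 1/8·h[2] + 1/4·h[3]
Solving the 4×4 linear system over states ≠ 4 gives exactly h = [104/21, 88/15, 536/105, 592/105, 0] (h[4] = 0 is the target).

h = [4.9524, 5.8667, 5.1048, 5.6381, 0.0000]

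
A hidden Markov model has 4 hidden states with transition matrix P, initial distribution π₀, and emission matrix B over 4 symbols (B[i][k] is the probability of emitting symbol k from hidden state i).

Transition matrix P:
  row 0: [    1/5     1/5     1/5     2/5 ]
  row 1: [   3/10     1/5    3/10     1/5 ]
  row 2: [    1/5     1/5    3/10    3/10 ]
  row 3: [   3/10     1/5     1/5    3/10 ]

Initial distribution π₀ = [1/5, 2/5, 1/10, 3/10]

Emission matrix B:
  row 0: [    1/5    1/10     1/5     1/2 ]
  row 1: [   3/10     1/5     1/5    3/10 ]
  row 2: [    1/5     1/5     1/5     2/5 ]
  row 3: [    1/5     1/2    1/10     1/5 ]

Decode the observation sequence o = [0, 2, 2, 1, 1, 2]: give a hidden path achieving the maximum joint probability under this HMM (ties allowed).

t=0: δ = [4.000e-02, 1.200e-01, 2.000e-02, 6.000e-02]  (obs o_0=0)
t=1: δ = [7.200e-03, 4.800e-03, 7.200e-03, 2.400e-03]  ψ = [1, 1, 1, 1]  (obs o_1=2)
t=2: δ = [2.880e-04, 2.880e-04, 4.320e-04, 2.880e-04]  ψ = [0, 0, 2, 0]  (obs o_2=2)
t=3: δ = [8.640e-06, 1.728e-05, 2.592e-05, 6.480e-05]  ψ = [1, 2, 2, 2]  (obs o_3=1)
t=4: δ = [1.944e-06, 2.592e-06, 2.592e-06, 9.720e-06]  ψ = [3, 3, 3, 3]  (obs o_4=1)
t=5: δ = [5.832e-07, 3.888e-07, 3.888e-07, 2.916e-07]  ψ = [3, 3, 3, 3]  (obs o_5=2)
backtrack: best end state = 0; path = [1, 2, 2, 3, 3, 0]

path = [1, 2, 2, 3, 3, 0]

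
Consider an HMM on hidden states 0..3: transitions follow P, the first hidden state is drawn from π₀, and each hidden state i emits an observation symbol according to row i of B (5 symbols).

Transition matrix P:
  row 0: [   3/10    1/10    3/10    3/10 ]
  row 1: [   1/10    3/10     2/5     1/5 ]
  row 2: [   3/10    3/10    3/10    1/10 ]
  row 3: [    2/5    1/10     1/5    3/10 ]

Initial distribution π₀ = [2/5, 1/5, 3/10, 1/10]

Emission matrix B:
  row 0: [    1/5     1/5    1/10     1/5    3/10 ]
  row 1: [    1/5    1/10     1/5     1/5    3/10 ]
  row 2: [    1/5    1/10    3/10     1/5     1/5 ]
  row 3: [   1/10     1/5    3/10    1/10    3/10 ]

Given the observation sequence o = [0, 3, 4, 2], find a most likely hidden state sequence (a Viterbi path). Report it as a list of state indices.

t=0: δ = [8.000e-02, 4.000e-02, 6.000e-02, 1.000e-02]  (obs o_0=0)
t=1: δ = [4.800e-03, 3.600e-03, 4.800e-03, 2.400e-03]  ψ = [0, 2, 0, 0]  (obs o_1=3)
t=2: δ = [4.320e-04, 4.320e-04, 2.880e-04, 4.320e-04]  ψ = [0, 2, 0, 0]  (obs o_2=4)
t=3: δ = [1.728e-05, 2.592e-05, 5.184e-05, 3.888e-05]  ψ = [3, 1, 1, 0]  (obs o_3=2)
backtrack: best end state = 2; path = [0, 2, 1, 2]

path = [0, 2, 1, 2]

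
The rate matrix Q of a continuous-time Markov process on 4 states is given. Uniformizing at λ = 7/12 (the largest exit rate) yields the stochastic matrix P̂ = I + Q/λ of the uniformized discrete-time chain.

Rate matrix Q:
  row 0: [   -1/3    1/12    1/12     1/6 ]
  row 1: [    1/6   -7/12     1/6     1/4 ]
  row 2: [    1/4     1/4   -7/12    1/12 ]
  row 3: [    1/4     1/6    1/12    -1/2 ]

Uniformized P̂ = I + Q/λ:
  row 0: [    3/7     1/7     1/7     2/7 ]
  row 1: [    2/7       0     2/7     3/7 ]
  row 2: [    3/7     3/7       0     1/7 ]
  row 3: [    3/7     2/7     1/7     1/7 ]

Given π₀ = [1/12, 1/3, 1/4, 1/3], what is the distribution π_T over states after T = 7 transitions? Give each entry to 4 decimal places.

π = [0.4008, 0.1943, 0.1493, 0.2556]

t=0: π = [0.0833, 0.3333, 0.2500, 0.3333]
t=1: π = [0.3810, 0.2143, 0.1548, 0.2500]
t=2: π = [0.3980, 0.1922, 0.1514, 0.2585]
t=3: π = [0.4011, 0.1956, 0.1487, 0.2546]
t=4: π = [0.4006, 0.1938, 0.1496, 0.2560]
t=5: π = [0.4009, 0.1945, 0.1492, 0.2555]
t=6: π = [0.4008, 0.1942, 0.1493, 0.2557]
t=7: π = [0.4008, 0.1943, 0.1493, 0.2556]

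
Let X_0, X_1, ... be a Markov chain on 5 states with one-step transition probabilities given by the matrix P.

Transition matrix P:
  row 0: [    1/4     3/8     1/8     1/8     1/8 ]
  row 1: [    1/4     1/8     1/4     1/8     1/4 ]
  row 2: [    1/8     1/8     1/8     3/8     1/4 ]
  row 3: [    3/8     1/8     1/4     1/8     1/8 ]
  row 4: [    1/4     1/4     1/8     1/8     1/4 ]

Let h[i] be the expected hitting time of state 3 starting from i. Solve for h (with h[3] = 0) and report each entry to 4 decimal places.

First-step conditioning: h[3] = 0; for i ≠ 3, h[i] = 1 + Σ_k P[i][k]·h[k].
  h[0] = 1 + 1/4·h[0] + 3/8·h[1] + 1/8·h[2] + 1/8·h[4]
  h[1] = 1 + 1/4·h[0] + 1/8·h[1] + 1/4·h[2] + 1/4·h[4]
  h[2] = 1 + 1/8·h[0] + 1/8·h[1] + 1/8·h[2] + 1/4·h[4]
  h[4] = 1 + 1/4·h[0] + 1/4·h[1] + 1/8·h[2] + 1/4·h[4]
Solving the 4×4 linear system over states ≠ 3 gives exactly h = [4664/765, 4552/765, 392/85, 0, 104/17] (h[3] = 0 is the target).

h = [6.0967, 5.9503, 4.6118, 0.0000, 6.1176]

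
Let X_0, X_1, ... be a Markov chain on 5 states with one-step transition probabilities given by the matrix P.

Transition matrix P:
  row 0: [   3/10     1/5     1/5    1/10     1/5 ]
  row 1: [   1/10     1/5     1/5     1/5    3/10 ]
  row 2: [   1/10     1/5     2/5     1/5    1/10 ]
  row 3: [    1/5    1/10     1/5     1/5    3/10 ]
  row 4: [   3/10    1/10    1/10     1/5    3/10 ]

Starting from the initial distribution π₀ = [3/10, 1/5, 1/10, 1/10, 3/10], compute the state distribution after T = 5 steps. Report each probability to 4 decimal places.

π = [0.2064, 0.1585, 0.2205, 0.1793, 0.2353]

t=0: π = [0.3000, 0.2000, 0.1000, 0.1000, 0.3000]
t=1: π = [0.2300, 0.1600, 0.1900, 0.1700, 0.2500]
t=2: π = [0.2130, 0.1580, 0.2130, 0.1770, 0.2390]
t=3: π = [0.2081, 0.1584, 0.2187, 0.1787, 0.2361]
t=4: π = [0.2067, 0.1585, 0.2201, 0.1792, 0.2355]
t=5: π = [0.2064, 0.1585, 0.2205, 0.1793, 0.2353]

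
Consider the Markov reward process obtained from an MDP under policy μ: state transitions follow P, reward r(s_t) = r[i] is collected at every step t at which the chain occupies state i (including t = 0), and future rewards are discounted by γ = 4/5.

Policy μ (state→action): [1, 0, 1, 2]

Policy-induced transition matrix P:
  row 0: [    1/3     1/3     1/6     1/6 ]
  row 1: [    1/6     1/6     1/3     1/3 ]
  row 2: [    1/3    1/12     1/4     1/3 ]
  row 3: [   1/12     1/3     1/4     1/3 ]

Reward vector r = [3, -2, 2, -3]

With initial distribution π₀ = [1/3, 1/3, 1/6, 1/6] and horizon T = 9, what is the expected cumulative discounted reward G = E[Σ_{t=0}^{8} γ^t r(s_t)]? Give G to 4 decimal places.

t=0: π = [0.3333, 0.3333, 0.1667, 0.1667], E[r] = 0.1667, γ^t·E[r] = 0.166667, running G = 0.166667
t=1: π = [0.2361, 0.2361, 0.2500, 0.2778], E[r] = -0.0972, γ^t·E[r] = -0.077778, running G = 0.088889
t=2: π = [0.2245, 0.2315, 0.2500, 0.2940], E[r] = -0.1713, γ^t·E[r] = -0.109630, running G = -0.020741
t=3: π = [0.2213, 0.2323, 0.2506, 0.2959], E[r] = -0.1873, γ^t·E[r] = -0.095901, running G = -0.116642
t=4: π = [0.2206, 0.2320, 0.2509, 0.2965], E[r] = -0.1896, γ^t·E[r] = -0.077643, running G = -0.194285
t=5: π = [0.2206, 0.2319, 0.2509, 0.2966], E[r] = -0.1900, γ^t·E[r] = -0.062260, running G = -0.256545
t=6: π = [0.2205, 0.2319, 0.2509, 0.2966], E[r] = -0.1901, γ^t·E[r] = -0.049832, running G = -0.306377
t=7: π = [0.2205, 0.2319, 0.2510, 0.2966], E[r] = -0.1901, γ^t·E[r] = -0.039869, running G = -0.346246
t=8: π = [0.2205, 0.2319, 0.2510, 0.2966], E[r] = -0.1901, γ^t·E[r] = -0.031896, running G = -0.378142

G = -0.3781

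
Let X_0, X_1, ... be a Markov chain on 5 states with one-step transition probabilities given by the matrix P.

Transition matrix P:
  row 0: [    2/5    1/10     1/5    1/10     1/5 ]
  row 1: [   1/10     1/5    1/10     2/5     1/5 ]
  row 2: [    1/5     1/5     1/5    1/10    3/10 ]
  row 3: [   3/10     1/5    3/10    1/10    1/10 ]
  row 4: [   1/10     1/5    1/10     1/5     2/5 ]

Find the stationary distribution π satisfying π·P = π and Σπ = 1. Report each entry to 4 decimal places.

Balance equations π_j = Σ_i π_i·P[i][j]:
  π_0 = 2/5·π_0 + 1/10·π_1 + 1/5·π_2 + 3/10·π_3 + 1/10·π_4
  π_1 = 1/10·π_0 + 1/5·π_1 + 1/5·π_2 + 1/5·π_3 + 1/5·π_4
  π_2 = 1/5·π_0 + 1/10·π_1 + 1/5·π_2 + 3/10·π_3 + 1/10·π_4
  π_3 = 1/10·π_0 + 2/5·π_1 + 1/10·π_2 + 1/10·π_3 + 1/5·π_4
  normalize: π_0 + π_1 + π_2 + π_3 + π_4 = 1
Solving the linear system gives exactly π = [79/361, 643/3610, 316/1805, 322/1805, 901/3610].

π = [0.2188, 0.1781, 0.1751, 0.1784, 0.2496]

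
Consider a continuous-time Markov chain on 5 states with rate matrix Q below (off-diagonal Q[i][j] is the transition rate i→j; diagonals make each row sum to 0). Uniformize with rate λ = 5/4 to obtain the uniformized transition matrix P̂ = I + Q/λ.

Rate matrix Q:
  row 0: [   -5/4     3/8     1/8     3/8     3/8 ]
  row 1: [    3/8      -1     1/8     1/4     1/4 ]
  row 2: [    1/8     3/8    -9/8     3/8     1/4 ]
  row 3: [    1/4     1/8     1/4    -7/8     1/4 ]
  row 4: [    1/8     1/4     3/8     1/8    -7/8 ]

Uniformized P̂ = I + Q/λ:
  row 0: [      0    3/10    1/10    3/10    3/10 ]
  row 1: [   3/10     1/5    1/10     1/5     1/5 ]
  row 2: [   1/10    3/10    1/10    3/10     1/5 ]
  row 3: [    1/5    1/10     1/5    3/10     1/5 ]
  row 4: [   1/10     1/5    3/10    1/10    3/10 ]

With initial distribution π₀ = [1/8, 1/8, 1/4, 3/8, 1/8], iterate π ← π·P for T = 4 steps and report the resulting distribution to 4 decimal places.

t=0: π = [0.1250, 0.1250, 0.2500, 0.3750, 0.1250]
t=1: π = [0.1500, 0.2000, 0.1625, 0.2625, 0.2250]
t=2: π = [0.1513, 0.2050, 0.1713, 0.2350, 0.2375]
t=3: π = [0.1494, 0.2088, 0.1710, 0.2320, 0.2389]
t=4: π = [0.1500, 0.2088, 0.1710, 0.2314, 0.2388]

π = [0.1500, 0.2088, 0.1710, 0.2314, 0.2388]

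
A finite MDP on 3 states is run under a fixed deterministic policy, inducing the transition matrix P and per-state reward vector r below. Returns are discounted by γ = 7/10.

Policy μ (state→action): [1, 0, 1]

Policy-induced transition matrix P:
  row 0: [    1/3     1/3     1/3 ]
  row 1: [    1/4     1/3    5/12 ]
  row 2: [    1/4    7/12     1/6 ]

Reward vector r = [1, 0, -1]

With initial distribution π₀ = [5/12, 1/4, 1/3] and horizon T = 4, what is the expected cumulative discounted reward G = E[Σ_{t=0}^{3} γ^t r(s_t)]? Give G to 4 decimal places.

G = 0.0376

t=0: π = [0.4167, 0.2500, 0.3333], E[r] = 0.0833, γ^t·E[r] = 0.083333, running G = 0.083333
t=1: π = [0.2847, 0.4167, 0.2986], E[r] = -0.0139, γ^t·E[r] = -0.009722, running G = 0.073611
t=2: π = [0.2737, 0.4080, 0.3183], E[r] = -0.0446, γ^t·E[r] = -0.021834, running G = 0.051777
t=3: π = [0.2728, 0.4129, 0.3143], E[r] = -0.0415, γ^t·E[r] = -0.014226, running G = 0.037551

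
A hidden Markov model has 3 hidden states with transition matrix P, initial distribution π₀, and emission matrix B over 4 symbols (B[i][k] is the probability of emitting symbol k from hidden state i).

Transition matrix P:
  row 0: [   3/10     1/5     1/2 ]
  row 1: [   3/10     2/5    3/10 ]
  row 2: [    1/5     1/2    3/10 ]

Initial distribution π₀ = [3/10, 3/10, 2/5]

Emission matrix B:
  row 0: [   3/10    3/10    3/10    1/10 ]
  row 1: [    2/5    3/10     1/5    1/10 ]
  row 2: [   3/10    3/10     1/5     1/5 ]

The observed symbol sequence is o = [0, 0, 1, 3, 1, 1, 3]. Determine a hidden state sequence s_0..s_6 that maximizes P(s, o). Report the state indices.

t=0: δ = [9.000e-02, 1.200e-01, 1.200e-01]  (obs o_0=0)
t=1: δ = [1.080e-02, 2.400e-02, 1.350e-02]  ψ = [1, 2, 0]  (obs o_1=0)
t=2: δ = [2.160e-03, 2.880e-03, 2.160e-03]  ψ = [1, 1, 1]  (obs o_2=1)
t=3: δ = [8.640e-05, 1.152e-04, 2.160e-04]  ψ = [1, 1, 0]  (obs o_3=3)
t=4: δ = [1.296e-05, 3.240e-05, 1.944e-05]  ψ = [2, 2, 2]  (obs o_4=1)
t=5: δ = [2.916e-06, 3.888e-06, 2.916e-06]  ψ = [1, 1, 1]  (obs o_5=1)
t=6: δ = [1.166e-07, 1.555e-07, 2.916e-07]  ψ = [1, 1, 0]  (obs o_6=3)
backtrack: best end state = 2; path = [2, 1, 0, 2, 1, 0, 2]

path = [2, 1, 0, 2, 1, 0, 2]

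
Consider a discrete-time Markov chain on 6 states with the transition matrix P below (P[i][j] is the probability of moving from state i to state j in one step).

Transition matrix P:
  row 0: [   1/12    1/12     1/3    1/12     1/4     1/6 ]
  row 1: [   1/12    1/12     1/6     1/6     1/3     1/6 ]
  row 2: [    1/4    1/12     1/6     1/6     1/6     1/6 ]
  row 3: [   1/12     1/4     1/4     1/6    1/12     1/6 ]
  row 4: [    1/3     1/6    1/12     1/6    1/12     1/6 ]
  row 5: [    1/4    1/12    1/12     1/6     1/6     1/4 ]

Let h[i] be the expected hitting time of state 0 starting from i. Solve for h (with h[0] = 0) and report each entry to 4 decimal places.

h = [0.0000, 5.3804, 4.6549, 5.5768, 4.3526, 4.6549]

First-step conditioning: h[0] = 0; for i ≠ 0, h[i] = 1 + Σ_k P[i][k]·h[k].
  h[1] = 1 + 1/12·h[1] + 1/6·h[2] + 1/6·h[3] + 1/3·h[4] + 1/6·h[5]
  h[2] = 1 + 1/12·h[1] + 1/6·h[2] + 1/6·h[3] + 1/6·h[4] + 1/6·h[5]
  h[3] = 1 + 1/4·h[1] + 1/4·h[2] + 1/6·h[3] + 1/12·h[4] + 1/6·h[5]
  h[4] = 1 + 1/6·h[1] + 1/12·h[2] + 1/6·h[3] + 1/12·h[4] + 1/6·h[5]
  h[5] = 1 + 1/12·h[1] + 1/12·h[2] + 1/6·h[3] + 1/6·h[4] + 1/4·h[5]
Solving the 5×5 linear system over states ≠ 0 gives exactly h = [0, 2136/397, 1848/397, 2214/397, 1728/397, 1848/397] (h[0] = 0 is the target).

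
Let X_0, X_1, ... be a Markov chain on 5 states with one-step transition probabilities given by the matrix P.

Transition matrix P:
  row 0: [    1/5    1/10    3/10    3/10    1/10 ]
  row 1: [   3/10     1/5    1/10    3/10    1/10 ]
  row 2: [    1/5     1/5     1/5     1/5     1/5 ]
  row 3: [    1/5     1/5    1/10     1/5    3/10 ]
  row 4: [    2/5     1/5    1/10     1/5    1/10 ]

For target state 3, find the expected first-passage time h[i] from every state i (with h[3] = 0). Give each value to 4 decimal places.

h = [3.7674, 3.6869, 4.1295, 0.0000, 4.0636]

First-step conditioning: h[3] = 0; for i ≠ 3, h[i] = 1 + Σ_k P[i][k]·h[k].
  h[0] = 1 + 1/5·h[0] + 1/10·h[1] + 3/10·h[2] + 1/10·h[4]
  h[1] = 1 + 3/10·h[0] + 1/5·h[1] + 1/10·h[2] + 1/10·h[4]
  h[2] = 1 + 1/5·h[0] + 1/5·h[1] + 1/5·h[2] + 1/5·h[4]
  h[4] = 1 + 2/5·h[0] + 1/5·h[1] + 1/10·h[2] + 1/10·h[4]
Solving the 4×4 linear system over states ≠ 3 gives exactly h = [5150/1367, 5040/1367, 5645/1367, 0, 5555/1367] (h[3] = 0 is the target).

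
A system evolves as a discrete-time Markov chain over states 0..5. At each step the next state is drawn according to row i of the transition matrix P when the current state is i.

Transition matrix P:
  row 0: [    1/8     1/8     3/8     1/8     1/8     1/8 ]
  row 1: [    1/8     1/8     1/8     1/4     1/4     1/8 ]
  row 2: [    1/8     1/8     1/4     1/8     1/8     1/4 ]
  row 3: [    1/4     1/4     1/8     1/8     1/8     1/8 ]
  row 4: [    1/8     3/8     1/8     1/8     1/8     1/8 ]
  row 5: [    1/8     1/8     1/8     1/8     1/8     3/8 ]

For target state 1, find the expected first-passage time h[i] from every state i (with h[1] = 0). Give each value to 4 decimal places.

h = [5.8182, 0.0000, 5.8182, 5.0909, 4.3636, 5.8182]

First-step conditioning: h[1] = 0; for i ≠ 1, h[i] = 1 + Σ_k P[i][k]·h[k].
  h[0] = 1 + 1/8·h[0] + 3/8·h[2] + 1/8·h[3] + 1/8·h[4] + 1/8·h[5]
  h[2] = 1 + 1/8·h[0] + 1/4·h[2] + 1/8·h[3] + 1/8·h[4] + 1/4·h[5]
  h[3] = 1 + 1/4·h[0] + 1/8·h[2] + 1/8·h[3] + 1/8·h[4] + 1/8·h[5]
  h[4] = 1 + 1/8·h[0] + 1/8·h[2] + 1/8·h[3] + 1/8·h[4] + 1/8·h[5]
  h[5] = 1 + 1/8·h[0] + 1/8·h[2] + 1/8·h[3] + 1/8·h[4] + 3/8·h[5]
Solving the 5×5 linear system over states ≠ 1 gives exactly h = [64/11, 0, 64/11, 56/11, 48/11, 64/11] (h[1] = 0 is the target).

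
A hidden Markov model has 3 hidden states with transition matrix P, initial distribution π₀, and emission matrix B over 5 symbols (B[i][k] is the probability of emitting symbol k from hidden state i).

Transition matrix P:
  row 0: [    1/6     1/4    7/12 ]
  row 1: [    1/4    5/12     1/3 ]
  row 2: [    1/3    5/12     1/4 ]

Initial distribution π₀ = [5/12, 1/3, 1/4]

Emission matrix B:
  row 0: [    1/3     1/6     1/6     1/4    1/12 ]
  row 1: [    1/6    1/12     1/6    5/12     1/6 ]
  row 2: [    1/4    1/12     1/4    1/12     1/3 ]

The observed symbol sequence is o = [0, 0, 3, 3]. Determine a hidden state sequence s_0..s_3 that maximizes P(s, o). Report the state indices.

t=0: δ = [1.389e-01, 5.556e-02, 6.250e-02]  (obs o_0=0)
t=1: δ = [7.716e-03, 5.787e-03, 2.025e-02]  ψ = [0, 0, 0]  (obs o_1=0)
t=2: δ = [1.688e-03, 3.516e-03, 4.220e-04]  ψ = [2, 2, 2]  (obs o_2=3)
t=3: δ = [2.198e-04, 6.105e-04, 9.768e-05]  ψ = [1, 1, 1]  (obs o_3=3)
backtrack: best end state = 1; path = [0, 2, 1, 1]

path = [0, 2, 1, 1]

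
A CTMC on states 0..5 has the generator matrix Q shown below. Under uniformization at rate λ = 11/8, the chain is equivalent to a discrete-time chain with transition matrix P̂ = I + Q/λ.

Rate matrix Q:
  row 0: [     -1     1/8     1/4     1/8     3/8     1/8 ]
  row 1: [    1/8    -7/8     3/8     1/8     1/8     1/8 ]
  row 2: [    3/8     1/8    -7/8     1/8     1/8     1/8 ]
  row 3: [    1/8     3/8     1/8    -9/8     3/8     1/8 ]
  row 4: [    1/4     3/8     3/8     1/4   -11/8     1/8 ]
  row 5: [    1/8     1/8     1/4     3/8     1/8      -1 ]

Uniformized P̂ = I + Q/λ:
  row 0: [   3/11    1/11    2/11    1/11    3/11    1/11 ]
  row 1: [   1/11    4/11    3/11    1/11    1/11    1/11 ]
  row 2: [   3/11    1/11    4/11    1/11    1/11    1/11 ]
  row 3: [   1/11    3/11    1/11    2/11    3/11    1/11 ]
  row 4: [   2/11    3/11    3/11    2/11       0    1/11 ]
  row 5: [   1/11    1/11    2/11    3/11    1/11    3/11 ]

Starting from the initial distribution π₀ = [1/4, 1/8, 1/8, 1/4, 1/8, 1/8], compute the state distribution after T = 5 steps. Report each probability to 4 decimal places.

t=0: π = [0.2500, 0.1250, 0.1250, 0.2500, 0.1250, 0.1250]
t=1: π = [0.1705, 0.1932, 0.2045, 0.1477, 0.1705, 0.1136]
t=2: π = [0.1746, 0.2014, 0.2386, 0.1405, 0.1333, 0.1116]
t=3: π = [0.1782, 0.1956, 0.2429, 0.1361, 0.1361, 0.1112]
t=4: π = [0.1798, 0.1937, 0.2438, 0.1359, 0.1357, 0.1111]
t=5: π = [0.1803, 0.1931, 0.2437, 0.1358, 0.1360, 0.1111]

π = [0.1803, 0.1931, 0.2437, 0.1358, 0.1360, 0.1111]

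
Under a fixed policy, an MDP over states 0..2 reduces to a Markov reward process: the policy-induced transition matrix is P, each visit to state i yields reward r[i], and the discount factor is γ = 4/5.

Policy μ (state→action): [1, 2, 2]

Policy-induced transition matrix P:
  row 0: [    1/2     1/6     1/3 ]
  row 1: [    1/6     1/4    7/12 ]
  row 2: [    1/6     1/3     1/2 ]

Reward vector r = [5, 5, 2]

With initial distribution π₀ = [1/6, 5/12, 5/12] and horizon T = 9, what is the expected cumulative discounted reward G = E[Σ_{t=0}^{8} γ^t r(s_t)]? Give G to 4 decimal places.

G = 15.5173

t=0: π = [0.1667, 0.4167, 0.4167], E[r] = 3.7500, γ^t·E[r] = 3.750000, running G = 3.750000
t=1: π = [0.2222, 0.2708, 0.5069], E[r] = 3.4792, γ^t·E[r] = 2.783333, running G = 6.533333
t=2: π = [0.2407, 0.2737, 0.4855], E[r] = 3.5434, γ^t·E[r] = 2.267778, running G = 8.801111
t=3: π = [0.2469, 0.2704, 0.4827], E[r] = 3.5519, γ^t·E[r] = 1.818593, running G = 10.619704
t=4: π = [0.2490, 0.2696, 0.4814], E[r] = 3.5559, γ^t·E[r] = 1.456479, running G = 12.076183
t=5: π = [0.2497, 0.2694, 0.4810], E[r] = 3.5571, γ^t·E[r] = 1.165582, running G = 13.241765
t=6: π = [0.2499, 0.2693, 0.4808], E[r] = 3.5575, γ^t·E[r] = 0.932574, running G = 14.174338
t=7: π = [0.2500, 0.2692, 0.4808], E[r] = 3.5576, γ^t·E[r] = 0.746088, running G = 14.920426
t=8: π = [0.2500, 0.2692, 0.4808], E[r] = 3.5577, γ^t·E[r] = 0.596878, running G = 15.517304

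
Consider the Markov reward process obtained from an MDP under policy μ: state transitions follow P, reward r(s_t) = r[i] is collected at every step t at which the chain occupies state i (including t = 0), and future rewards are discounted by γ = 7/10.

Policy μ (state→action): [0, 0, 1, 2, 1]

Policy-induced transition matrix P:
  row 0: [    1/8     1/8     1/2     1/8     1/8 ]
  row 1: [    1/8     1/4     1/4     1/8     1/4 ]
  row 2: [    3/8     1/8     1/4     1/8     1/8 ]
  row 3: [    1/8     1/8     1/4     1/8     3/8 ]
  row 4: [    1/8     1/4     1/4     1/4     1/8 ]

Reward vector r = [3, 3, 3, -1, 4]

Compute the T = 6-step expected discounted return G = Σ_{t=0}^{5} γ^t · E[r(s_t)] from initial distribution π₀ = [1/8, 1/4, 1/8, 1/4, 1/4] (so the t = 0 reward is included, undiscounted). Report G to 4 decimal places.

t=0: π = [0.1250, 0.2500, 0.1250, 0.2500, 0.2500], E[r] = 2.2500, γ^t·E[r] = 2.250000, running G = 2.250000
t=1: π = [0.1563, 0.1875, 0.2813, 0.1563, 0.2188], E[r] = 2.5938, γ^t·E[r] = 1.815625, running G = 4.065625
t=2: π = [0.1953, 0.1758, 0.2891, 0.1523, 0.1875], E[r] = 2.5781, γ^t·E[r] = 1.263281, running G = 5.328906
t=3: π = [0.1973, 0.1704, 0.2988, 0.1484, 0.1851], E[r] = 2.5913, γ^t·E[r] = 0.888819, running G = 6.217725
t=4: π = [0.1997, 0.1694, 0.2993, 0.1481, 0.1834], E[r] = 2.5909, γ^t·E[r] = 0.622071, running G = 6.839796
t=5: π = [0.1998, 0.1691, 0.2999, 0.1479, 0.1832], E[r] = 2.5915, γ^t·E[r] = 0.435555, running G = 7.275350

G = 7.2754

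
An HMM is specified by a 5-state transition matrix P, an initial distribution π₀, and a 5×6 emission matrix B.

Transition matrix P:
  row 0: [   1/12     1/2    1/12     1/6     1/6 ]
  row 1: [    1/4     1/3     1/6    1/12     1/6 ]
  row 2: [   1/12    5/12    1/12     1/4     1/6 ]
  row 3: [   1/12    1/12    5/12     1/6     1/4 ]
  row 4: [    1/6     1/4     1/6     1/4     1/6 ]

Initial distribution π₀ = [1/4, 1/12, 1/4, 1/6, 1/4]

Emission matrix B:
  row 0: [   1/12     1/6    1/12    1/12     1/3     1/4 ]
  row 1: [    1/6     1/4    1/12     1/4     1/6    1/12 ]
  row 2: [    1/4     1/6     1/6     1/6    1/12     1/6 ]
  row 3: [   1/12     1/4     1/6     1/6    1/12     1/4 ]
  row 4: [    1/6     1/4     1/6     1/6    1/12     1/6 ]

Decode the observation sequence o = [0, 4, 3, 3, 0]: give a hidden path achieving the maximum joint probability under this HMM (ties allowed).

path = [2, 1, 1, 1, 1]

t=0: δ = [2.083e-02, 1.389e-02, 6.250e-02, 1.389e-02, 4.167e-02]  (obs o_0=0)
t=1: δ = [2.315e-03, 4.340e-03, 5.787e-04, 1.302e-03, 8.681e-04]  ψ = [4, 2, 4, 2, 2]  (obs o_1=4)
t=2: δ = [9.042e-05, 3.617e-04, 1.206e-04, 6.430e-05, 1.206e-04]  ψ = [1, 1, 1, 0, 1]  (obs o_2=3)
t=3: δ = [7.535e-06, 3.014e-05, 1.005e-05, 5.023e-06, 1.005e-05]  ψ = [1, 1, 1, 1, 1]  (obs o_3=3)
t=4: δ = [6.279e-07, 1.674e-06, 1.256e-06, 2.093e-07, 8.372e-07]  ψ = [1, 1, 1, 1, 1]  (obs o_4=0)
backtrack: best end state = 1; path = [2, 1, 1, 1, 1]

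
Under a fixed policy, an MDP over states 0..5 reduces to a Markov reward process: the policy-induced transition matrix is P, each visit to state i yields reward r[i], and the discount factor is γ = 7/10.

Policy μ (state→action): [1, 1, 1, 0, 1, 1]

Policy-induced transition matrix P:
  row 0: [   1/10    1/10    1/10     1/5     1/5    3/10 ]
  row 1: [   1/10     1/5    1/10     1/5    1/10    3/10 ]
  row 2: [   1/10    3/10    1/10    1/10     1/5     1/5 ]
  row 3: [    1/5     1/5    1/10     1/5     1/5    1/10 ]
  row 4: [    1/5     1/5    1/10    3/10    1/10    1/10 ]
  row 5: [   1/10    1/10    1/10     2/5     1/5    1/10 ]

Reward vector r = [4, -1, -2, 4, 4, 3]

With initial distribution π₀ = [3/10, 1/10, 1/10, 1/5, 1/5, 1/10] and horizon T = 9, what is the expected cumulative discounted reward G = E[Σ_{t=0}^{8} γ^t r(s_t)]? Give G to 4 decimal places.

G = 7.9538

t=0: π = [0.3000, 0.1000, 0.1000, 0.2000, 0.2000, 0.1000], E[r] = 2.8000, γ^t·E[r] = 2.800000, running G = 2.800000
t=1: π = [0.1400, 0.1700, 0.1000, 0.2300, 0.1700, 0.1900], E[r] = 2.3600, γ^t·E[r] = 1.652000, running G = 4.452000
t=2: π = [0.1400, 0.1770, 0.1000, 0.2450, 0.1660, 0.1720], E[r] = 2.3430, γ^t·E[r] = 1.148070, running G = 5.600070
t=3: π = [0.1411, 0.1788, 0.1000, 0.2410, 0.1657, 0.1734], E[r] = 2.3326, γ^t·E[r] = 0.800082, running G = 6.400152
t=4: π = [0.1407, 0.1786, 0.1000, 0.2413, 0.1656, 0.1740], E[r] = 2.3333, γ^t·E[r] = 0.560218, running G = 6.960370
t=5: π = [0.1407, 0.1785, 0.1000, 0.2414, 0.1656, 0.1738], E[r] = 2.3335, γ^t·E[r] = 0.392188, running G = 7.352558
t=6: π = [0.1407, 0.1785, 0.1000, 0.2413, 0.1656, 0.1738], E[r] = 2.3334, γ^t·E[r] = 0.274524, running G = 7.627082
t=7: π = [0.1407, 0.1785, 0.1000, 0.2413, 0.1656, 0.1738], E[r] = 2.3334, γ^t·E[r] = 0.192167, running G = 7.819250
t=8: π = [0.1407, 0.1785, 0.1000, 0.2413, 0.1656, 0.1738], E[r] = 2.3334, γ^t·E[r] = 0.134517, running G = 7.953767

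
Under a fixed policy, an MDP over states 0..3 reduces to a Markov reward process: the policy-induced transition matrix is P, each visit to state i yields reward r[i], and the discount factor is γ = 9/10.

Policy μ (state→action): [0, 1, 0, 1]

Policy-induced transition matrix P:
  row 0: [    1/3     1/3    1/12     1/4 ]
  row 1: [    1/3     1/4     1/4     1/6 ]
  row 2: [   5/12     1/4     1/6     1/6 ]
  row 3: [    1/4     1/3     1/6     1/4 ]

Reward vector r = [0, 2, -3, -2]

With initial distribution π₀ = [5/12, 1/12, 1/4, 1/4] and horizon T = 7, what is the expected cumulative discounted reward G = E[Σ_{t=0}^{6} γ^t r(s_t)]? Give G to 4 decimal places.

G = -2.3877

t=0: π = [0.4167, 0.0833, 0.2500, 0.2500], E[r] = -1.0833, γ^t·E[r] = -1.083333, running G = -1.083333
t=1: π = [0.3333, 0.3056, 0.1389, 0.2222], E[r] = -0.2500, γ^t·E[r] = -0.225000, running G = -1.308333
t=2: π = [0.3264, 0.2963, 0.1644, 0.2130], E[r] = -0.3264, γ^t·E[r] = -0.264375, running G = -1.572708
t=3: π = [0.3293, 0.2949, 0.1642, 0.2116], E[r] = -0.3258, γ^t·E[r] = -0.237516, running G = -1.810224
t=4: π = [0.3294, 0.2951, 0.1638, 0.2117], E[r] = -0.3247, γ^t·E[r] = -0.213068, running G = -2.023292
t=5: π = [0.3293, 0.2951, 0.1638, 0.2118], E[r] = -0.3248, γ^t·E[r] = -0.191766, running G = -2.215058
t=6: π = [0.3293, 0.2951, 0.1638, 0.2118], E[r] = -0.3248, γ^t·E[r] = -0.172597, running G = -2.387655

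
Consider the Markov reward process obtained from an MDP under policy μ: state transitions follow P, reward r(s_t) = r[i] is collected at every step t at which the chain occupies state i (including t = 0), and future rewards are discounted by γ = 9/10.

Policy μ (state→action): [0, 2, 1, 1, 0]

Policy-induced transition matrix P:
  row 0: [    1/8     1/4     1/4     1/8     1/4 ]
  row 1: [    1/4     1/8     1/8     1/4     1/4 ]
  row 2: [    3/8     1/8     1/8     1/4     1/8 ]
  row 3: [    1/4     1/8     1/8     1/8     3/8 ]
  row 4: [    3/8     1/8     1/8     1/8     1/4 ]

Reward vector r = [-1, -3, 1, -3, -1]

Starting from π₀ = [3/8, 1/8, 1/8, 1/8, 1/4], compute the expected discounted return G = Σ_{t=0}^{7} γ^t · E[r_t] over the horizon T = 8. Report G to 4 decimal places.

t=0: π = [0.3750, 0.1250, 0.1250, 0.1250, 0.2500], E[r] = -1.2500, γ^t·E[r] = -1.250000, running G = -1.250000
t=1: π = [0.2500, 0.1719, 0.1719, 0.1563, 0.2500], E[r] = -1.3125, γ^t·E[r] = -1.181250, running G = -2.431250
t=2: π = [0.2715, 0.1563, 0.1563, 0.1680, 0.2480], E[r] = -1.3359, γ^t·E[r] = -1.082109, running G = -3.513359
t=3: π = [0.2666, 0.1589, 0.1589, 0.1641, 0.2515], E[r] = -1.3281, γ^t·E[r] = -0.968203, running G = -4.481563
t=4: π = [0.2680, 0.1583, 0.1583, 0.1647, 0.2506], E[r] = -1.3295, γ^t·E[r] = -0.872264, running G = -5.353826
t=5: π = [0.2676, 0.1585, 0.1585, 0.1646, 0.2508], E[r] = -1.3292, γ^t·E[r] = -0.784857, running G = -6.138684
t=6: π = [0.2677, 0.1585, 0.1585, 0.1646, 0.2508], E[r] = -1.3292, γ^t·E[r] = -0.706417, running G = -6.845101
t=7: π = [0.2677, 0.1585, 0.1585, 0.1646, 0.2508], E[r] = -1.3292, γ^t·E[r] = -0.635765, running G = -7.480866

G = -7.4809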